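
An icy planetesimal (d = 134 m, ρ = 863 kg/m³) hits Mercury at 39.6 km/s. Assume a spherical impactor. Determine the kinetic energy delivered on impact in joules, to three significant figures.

E ≈ 8.52 × 10^17 J

v = 39600 m/s.
Mass m = (π/6) ρ d³ = (π/6) × 863 × (134)³ = 1.087 × 10^9 kg
E = ½ m v² = 0.5 × 1.087 × 10^9 × (39600)² = 8.523 × 10^17 J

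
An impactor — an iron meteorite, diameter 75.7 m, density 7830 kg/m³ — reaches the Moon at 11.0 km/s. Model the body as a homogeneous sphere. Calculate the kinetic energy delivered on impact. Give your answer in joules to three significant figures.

v = 11000 m/s.
Mass m = (π/6) ρ d³ = (π/6) × 7830 × (75.7)³ = 1.778 × 10^9 kg
E = ½ m v² = 0.5 × 1.778 × 10^9 × (11000)² = 1.076 × 10^17 J

E ≈ 1.08 × 10^17 J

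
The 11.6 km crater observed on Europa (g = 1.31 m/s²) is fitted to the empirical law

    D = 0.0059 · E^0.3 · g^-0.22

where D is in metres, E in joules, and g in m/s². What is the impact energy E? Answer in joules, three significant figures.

Rearranging: E = [D / (0.0059 · g^-0.22)]^(1/0.3).
D = 11600 m.
g^-0.22 = 1.31^-0.22 = 0.9423
D / (0.0059 × 0.9423) = 11600 / (5.560 × 10^-3) = 2.086 × 10^6
E = (2.086 × 10^6)^3.3333 = 1.159 × 10^21 J

E ≈ 1.16 × 10^21 J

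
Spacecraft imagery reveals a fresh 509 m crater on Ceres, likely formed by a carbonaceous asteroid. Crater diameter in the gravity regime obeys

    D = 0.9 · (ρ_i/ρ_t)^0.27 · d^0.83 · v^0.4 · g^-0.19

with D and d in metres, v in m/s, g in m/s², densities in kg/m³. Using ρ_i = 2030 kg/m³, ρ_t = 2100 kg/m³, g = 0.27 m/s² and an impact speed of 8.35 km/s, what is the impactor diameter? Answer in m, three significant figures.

Rearranging for d: d = [D / (0.9 · (2030/2100)^0.27 · 8350^0.4 · 0.27^-0.19)]^(1/0.83).
(2030/2100)^0.27 = 0.9909
8350^0.4 = 37.04
0.27^-0.19 = 1.282
Denominator = 0.9 × 0.9909 × 37.04 × 1.282 = 42.35
D / 42.35 = 509 / 42.35 = 12.02
d = 12.02^(1/0.83) = 12.02^1.2048 = 20.00 m

d ≈ 20.0 m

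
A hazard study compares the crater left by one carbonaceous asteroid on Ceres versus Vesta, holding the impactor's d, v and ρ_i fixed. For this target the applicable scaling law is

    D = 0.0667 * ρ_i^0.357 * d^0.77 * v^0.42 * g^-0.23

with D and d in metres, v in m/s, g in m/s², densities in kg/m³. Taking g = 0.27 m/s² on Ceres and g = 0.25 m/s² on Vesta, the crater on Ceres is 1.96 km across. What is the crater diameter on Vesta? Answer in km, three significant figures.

All impactor-dependent factors cancel in the ratio, leaving D_Vesta/D_Ceres = (g_Vesta/g_Ceres)^-0.23.
(0.25/0.27)^-0.23 = 0.9259^-0.23 = 1.018
D_Vesta = 1.018 × 1.96 km = 2.00 km

D ≈ 2.00 km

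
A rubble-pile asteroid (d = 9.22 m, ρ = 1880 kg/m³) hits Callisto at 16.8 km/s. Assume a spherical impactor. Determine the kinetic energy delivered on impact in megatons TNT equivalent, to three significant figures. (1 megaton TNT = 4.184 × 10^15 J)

E ≈ 0.0260 Mt TNT

v = 16800 m/s.
Mass m = (π/6) ρ d³ = (π/6) × 1880 × (9.22)³ = 7.715 × 10^5 kg
E = ½ m v² = 0.5 × 7.715 × 10^5 × (16800)² = 1.089 × 10^14 J
   = 1.089 × 10^14 / 4.184×10^15 = 0.02603 Mt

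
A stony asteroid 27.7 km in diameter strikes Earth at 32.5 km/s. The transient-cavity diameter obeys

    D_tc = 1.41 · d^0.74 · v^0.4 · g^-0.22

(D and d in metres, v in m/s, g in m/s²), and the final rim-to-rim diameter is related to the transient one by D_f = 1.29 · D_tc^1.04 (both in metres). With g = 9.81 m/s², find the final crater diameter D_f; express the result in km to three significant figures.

In SI: d = 27700 m, v = 32500 m/s.
d^0.74 = 27700^0.74 = 1938
v^0.4 = 32500^0.4 = 63.79
g^-0.22 = 9.81^-0.22 = 0.6051
D_tc = 1.41 × 1938 × 63.79 × 0.6051 = 1.055 × 10^5 m
D_f = 1.29 × (1.055 × 10^5)^1.04 = 2.162 × 10^5 m
     = 216.2 km

D_f ≈ 216 km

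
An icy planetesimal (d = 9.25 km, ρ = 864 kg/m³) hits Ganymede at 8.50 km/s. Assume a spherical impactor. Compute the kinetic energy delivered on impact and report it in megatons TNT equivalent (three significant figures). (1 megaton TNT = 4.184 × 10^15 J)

d = 9250 m; v = 8500 m/s.
Mass m = (π/6) ρ d³ = (π/6) × 864 × (9250)³ = 3.580 × 10^14 kg
E = ½ m v² = 0.5 × 3.580 × 10^14 × (8500)² = 1.293 × 10^22 J
   = 1.293 × 10^22 / 4.184×10^15 = 3.090 × 10^6 Mt

E ≈ 3.09 × 10^6 Mt TNT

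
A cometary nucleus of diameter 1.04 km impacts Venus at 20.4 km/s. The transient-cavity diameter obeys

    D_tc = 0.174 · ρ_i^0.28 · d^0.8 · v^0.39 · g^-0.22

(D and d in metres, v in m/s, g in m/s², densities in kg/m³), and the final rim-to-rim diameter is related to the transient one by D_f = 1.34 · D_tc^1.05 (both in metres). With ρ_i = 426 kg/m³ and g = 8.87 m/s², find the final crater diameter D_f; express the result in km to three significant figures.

D_f ≈ 15.2 km

In SI: d = 1040 m, v = 20400 m/s.
ρ_i^0.28 = 426^0.28 = 5.448
d^0.8 = 1040^0.8 = 259.2
v^0.39 = 20400^0.39 = 47.95
g^-0.22 = 8.87^-0.22 = 0.6187
D_tc = 0.174 × 5.448 × 259.2 × 47.95 × 0.6187 = 7289 m
D_f = 1.34 × (7289)^1.05 = 15237 m
     = 15.24 km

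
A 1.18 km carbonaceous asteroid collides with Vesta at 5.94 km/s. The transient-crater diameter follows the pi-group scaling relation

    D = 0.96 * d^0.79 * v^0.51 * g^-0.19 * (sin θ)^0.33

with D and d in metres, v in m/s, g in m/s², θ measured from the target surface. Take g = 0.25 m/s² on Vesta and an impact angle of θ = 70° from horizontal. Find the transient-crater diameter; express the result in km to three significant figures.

In SI units: d = 1180 m, v = 5940 m/s.
d^0.79 = 1180^0.79 = 267.2
v^0.51 = 5940^0.51 = 84.07
g^-0.19 = 0.25^-0.19 = 1.301
(sin 70°)^0.33 = 0.9397^0.33 = 0.9797
D = 0.96 × 267.2 × 84.07 × 1.301 × 0.9797 = 27486 m
   = 27.49 km

D ≈ 27.5 km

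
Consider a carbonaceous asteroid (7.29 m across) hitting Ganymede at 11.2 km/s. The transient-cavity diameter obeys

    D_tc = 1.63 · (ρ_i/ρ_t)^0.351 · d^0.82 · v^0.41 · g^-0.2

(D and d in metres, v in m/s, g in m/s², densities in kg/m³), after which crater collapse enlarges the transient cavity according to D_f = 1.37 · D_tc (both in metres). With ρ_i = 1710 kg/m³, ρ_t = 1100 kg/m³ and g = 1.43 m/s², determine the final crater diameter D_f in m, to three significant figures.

v = 11200 m/s.
(ρ_i/ρ_t)^0.351 = (1710/1100)^0.351 = 1.167
d^0.82 = 7.29^0.82 = 5.098
v^0.41 = 11200^0.41 = 45.73
g^-0.2 = 1.43^-0.2 = 0.9310
D_tc = 1.63 × 1.167 × 5.098 × 45.73 × 0.9310 = 412.9 m
D_f = 1.37 × 412.9 = 565.7 m

D_f ≈ 566 m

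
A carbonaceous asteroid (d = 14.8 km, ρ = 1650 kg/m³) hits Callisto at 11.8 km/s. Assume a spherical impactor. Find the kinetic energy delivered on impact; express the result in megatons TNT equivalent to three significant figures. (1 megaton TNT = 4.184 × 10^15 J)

d = 14800 m; v = 11800 m/s.
Mass m = (π/6) ρ d³ = (π/6) × 1650 × (14800)³ = 2.801 × 10^15 kg
E = ½ m v² = 0.5 × 2.801 × 10^15 × (11800)² = 1.950 × 10^23 J
   = 1.950 × 10^23 / 4.184×10^15 = 4.661 × 10^7 Mt

E ≈ 4.66 × 10^7 Mt TNT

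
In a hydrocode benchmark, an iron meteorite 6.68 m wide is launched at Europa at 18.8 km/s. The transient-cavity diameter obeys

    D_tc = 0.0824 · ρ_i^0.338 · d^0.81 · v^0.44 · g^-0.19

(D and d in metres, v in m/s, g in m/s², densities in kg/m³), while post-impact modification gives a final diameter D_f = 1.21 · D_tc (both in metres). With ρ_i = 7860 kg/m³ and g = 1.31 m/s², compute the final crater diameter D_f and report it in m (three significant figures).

D_f ≈ 695 m

v = 18800 m/s.
ρ_i^0.338 = 7860^0.338 = 20.73
d^0.81 = 6.68^0.81 = 4.657
v^0.44 = 18800^0.44 = 75.97
g^-0.19 = 1.31^-0.19 = 0.9500
D_tc = 0.0824 × 20.73 × 4.657 × 75.97 × 0.9500 = 574.1 m
D_f = 1.21 × 574.1 = 694.7 m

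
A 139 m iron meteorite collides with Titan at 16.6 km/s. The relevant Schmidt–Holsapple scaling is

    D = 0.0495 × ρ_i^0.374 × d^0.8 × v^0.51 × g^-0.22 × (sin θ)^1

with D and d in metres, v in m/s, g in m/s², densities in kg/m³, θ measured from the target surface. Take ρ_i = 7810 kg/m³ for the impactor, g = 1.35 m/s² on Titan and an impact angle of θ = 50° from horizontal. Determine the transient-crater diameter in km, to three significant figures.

D ≈ 7.46 km

In SI units: v = 16600 m/s.
ρ_i^0.374 = 7810^0.374 = 28.57
d^0.8 = 139^0.8 = 51.81
v^0.51 = 16600^0.51 = 142.0
g^-0.22 = 1.35^-0.22 = 0.9361
(sin 50°)^1 = 0.7660^1 = 0.7660
D = 0.0495 × 28.57 × 51.81 × 142.0 × 0.9361 × 0.7660 = 7461 m
   = 7.461 km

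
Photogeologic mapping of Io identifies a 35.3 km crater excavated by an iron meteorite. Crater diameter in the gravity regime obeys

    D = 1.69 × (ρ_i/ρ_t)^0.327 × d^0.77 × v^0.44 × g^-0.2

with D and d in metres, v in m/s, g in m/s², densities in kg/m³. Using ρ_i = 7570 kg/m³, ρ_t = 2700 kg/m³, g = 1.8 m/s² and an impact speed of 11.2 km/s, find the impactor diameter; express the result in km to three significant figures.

Rearranging for d: d = [D / (1.69 · (7570/2700)^0.327 · 11200^0.44 · 1.8^-0.2)]^(1/0.77).
D = 35300 m.
(7570/2700)^0.327 = 1.401
11200^0.44 = 60.49
1.8^-0.2 = 0.8891
Denominator = 1.69 × 1.401 × 60.49 × 0.8891 = 127.3
D / 127.3 = 35300 / 127.3 = 277.3
d = 277.3^(1/0.77) = 277.3^1.2987 = 1488 m

d ≈ 1.49 km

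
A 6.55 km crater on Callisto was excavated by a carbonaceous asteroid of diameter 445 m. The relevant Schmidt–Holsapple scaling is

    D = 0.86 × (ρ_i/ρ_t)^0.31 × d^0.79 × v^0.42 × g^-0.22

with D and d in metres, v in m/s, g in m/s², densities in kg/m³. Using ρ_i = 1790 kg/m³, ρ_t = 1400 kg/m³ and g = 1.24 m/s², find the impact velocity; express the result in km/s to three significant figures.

Rearranging for v: v = [D / (0.86 · (1790/1400)^0.31 · 445^0.79 · 1.24^-0.22)]^(1/0.42).
D = 6550 m.
(1790/1400)^0.31 = 1.079
445^0.79 = 123.7
1.24^-0.22 = 0.9538
Denominator = 0.86 × 1.079 × 123.7 × 0.9538 = 109.5
D / 109.5 = 6550 / 109.5 = 59.82
v = 59.82^(1/0.42) = 59.82^2.381 = 17009 m/s

v ≈ 17.0 km/s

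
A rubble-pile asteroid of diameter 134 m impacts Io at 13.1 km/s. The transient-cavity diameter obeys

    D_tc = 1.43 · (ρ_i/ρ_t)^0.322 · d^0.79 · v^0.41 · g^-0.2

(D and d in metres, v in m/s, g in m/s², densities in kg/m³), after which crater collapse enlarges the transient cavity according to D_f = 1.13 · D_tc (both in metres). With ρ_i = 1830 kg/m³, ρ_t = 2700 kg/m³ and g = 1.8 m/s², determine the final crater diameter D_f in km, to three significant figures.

D_f ≈ 2.96 km

v = 13100 m/s.
(ρ_i/ρ_t)^0.322 = (1830/2700)^0.322 = 0.8823
d^0.79 = 134^0.79 = 47.91
v^0.41 = 13100^0.41 = 48.76
g^-0.2 = 1.8^-0.2 = 0.8891
D_tc = 1.43 × 0.8823 × 47.91 × 48.76 × 0.8891 = 2621 m
D_f = 1.13 × 2621 = 2962 m
     = 2.962 km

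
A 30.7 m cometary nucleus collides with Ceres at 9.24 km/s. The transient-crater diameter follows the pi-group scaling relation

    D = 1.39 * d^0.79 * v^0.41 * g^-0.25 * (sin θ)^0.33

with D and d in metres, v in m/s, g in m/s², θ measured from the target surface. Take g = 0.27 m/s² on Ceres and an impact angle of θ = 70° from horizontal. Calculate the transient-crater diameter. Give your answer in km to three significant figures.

D ≈ 1.19 km

In SI units: v = 9240 m/s.
d^0.79 = 30.7^0.79 = 14.96
v^0.41 = 9240^0.41 = 42.26
g^-0.25 = 0.27^-0.25 = 1.387
(sin 70°)^0.33 = 0.9397^0.33 = 0.9797
D = 1.39 × 14.96 × 42.26 × 1.387 × 0.9797 = 1194 m
   = 1.194 km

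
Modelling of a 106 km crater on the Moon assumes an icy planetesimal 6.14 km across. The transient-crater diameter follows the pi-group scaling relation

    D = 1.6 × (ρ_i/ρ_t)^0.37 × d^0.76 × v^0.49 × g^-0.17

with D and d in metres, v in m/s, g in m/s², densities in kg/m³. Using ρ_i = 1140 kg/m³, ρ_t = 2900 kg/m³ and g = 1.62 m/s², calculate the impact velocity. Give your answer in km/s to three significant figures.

v ≈ 22.0 km/s

Rearranging for v: v = [D / (1.6 · (1140/2900)^0.37 · 6140^0.76 · 1.62^-0.17)]^(1/0.49).
D = 106000 m.
(1140/2900)^0.37 = 0.7079
6140^0.76 = 756.8
1.62^-0.17 = 0.9213
Denominator = 1.6 × 0.7079 × 756.8 × 0.9213 = 789.7
D / 789.7 = 106000 / 789.7 = 134.2
v = 134.2^(1/0.49) = 134.2^2.0408 = 21995 m/s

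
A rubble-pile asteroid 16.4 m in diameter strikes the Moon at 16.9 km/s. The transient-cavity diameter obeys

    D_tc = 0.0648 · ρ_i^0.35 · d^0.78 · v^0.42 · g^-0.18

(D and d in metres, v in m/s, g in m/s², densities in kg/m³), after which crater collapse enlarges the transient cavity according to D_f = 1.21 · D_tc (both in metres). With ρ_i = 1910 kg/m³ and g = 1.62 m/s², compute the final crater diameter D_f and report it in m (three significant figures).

v = 16900 m/s.
ρ_i^0.35 = 1910^0.35 = 14.07
d^0.78 = 16.4^0.78 = 8.863
v^0.42 = 16900^0.42 = 59.66
g^-0.18 = 1.62^-0.18 = 0.9168
D_tc = 0.0648 × 14.07 × 8.863 × 59.66 × 0.9168 = 442.0 m
D_f = 1.21 × 442.0 = 534.8 m

D_f ≈ 535 m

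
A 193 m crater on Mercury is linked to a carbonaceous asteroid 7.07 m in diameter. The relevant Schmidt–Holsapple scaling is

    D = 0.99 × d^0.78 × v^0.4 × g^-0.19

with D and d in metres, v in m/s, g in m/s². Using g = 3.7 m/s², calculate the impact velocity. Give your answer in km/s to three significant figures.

v ≈ 21.8 km/s

Rearranging for v: v = [D / (0.99 · 7.07^0.78 · 3.7^-0.19)]^(1/0.4).
7.07^0.78 = 4.598
3.7^-0.19 = 0.7799
Denominator = 0.99 × 4.598 × 0.7799 = 3.550
D / 3.550 = 193 / 3.550 = 54.37
v = 54.37^(1/0.4) = 54.37^2.5 = 21797 m/s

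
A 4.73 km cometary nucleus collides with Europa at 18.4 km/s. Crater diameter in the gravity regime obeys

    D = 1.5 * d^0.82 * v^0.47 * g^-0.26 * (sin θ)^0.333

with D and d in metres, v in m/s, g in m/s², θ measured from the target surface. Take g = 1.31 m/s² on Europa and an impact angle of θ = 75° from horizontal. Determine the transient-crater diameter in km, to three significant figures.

In SI units: d = 4730 m, v = 18400 m/s.
d^0.82 = 4730^0.82 = 1031
v^0.47 = 18400^0.47 = 101.0
g^-0.26 = 1.31^-0.26 = 0.9322
(sin 75°)^0.333 = 0.9659^0.333 = 0.9885
D = 1.5 × 1031 × 101.0 × 0.9322 × 0.9885 = 1.439 × 10^5 m
   = 143.9 km

D ≈ 144 km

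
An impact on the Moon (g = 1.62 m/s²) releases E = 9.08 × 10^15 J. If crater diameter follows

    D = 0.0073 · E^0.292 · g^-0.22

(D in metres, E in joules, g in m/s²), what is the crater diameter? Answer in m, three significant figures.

E^0.292 = (9.08 × 10^15)^0.292 = 4.568 × 10^4
g^-0.22 = 1.62^-0.22 = 0.8993
D = 0.0073 × 4.568 × 10^4 × 0.8993 = 299.9 m

D ≈ 300 m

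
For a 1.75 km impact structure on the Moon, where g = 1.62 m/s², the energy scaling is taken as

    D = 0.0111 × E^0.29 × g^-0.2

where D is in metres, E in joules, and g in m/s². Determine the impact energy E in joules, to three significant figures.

Rearranging: E = [D / (0.0111 · g^-0.2)]^(1/0.29).
D = 1750 m.
g^-0.2 = 1.62^-0.2 = 0.9080
D / (0.0111 × 0.9080) = 1750 / (0.01008) = 1.736 × 10^5
E = (1.736 × 10^5)^3.4483 = 1.168 × 10^18 J

E ≈ 1.17 × 10^18 J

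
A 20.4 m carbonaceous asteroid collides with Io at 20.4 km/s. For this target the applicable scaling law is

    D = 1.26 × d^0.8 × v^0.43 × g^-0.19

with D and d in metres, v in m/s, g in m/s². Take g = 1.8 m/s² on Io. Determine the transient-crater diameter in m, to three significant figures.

In SI units: v = 20400 m/s.
d^0.8 = 20.4^0.8 = 11.16
v^0.43 = 20400^0.43 = 71.31
g^-0.19 = 1.8^-0.19 = 0.8943
D = 1.26 × 11.16 × 71.31 × 0.8943 = 896.7 m

D ≈ 897 m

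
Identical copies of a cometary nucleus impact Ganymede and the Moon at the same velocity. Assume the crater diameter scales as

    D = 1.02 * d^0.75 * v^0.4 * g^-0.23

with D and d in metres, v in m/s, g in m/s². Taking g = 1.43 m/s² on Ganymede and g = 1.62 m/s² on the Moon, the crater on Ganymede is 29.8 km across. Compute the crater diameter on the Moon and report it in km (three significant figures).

All impactor-dependent factors cancel in the ratio, leaving D_Moon/D_Ganymede = (g_Moon/g_Ganymede)^-0.23.
(1.62/1.43)^-0.23 = 1.133^-0.23 = 0.9717
D_Moon = 0.9717 × 29.8 km = 29.0 km

D ≈ 29.0 km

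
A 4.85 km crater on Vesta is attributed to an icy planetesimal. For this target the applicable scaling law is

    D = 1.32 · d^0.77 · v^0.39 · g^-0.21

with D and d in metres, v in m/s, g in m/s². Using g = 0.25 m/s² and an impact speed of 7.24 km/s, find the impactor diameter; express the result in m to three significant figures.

d ≈ 324 m

Rearranging for d: d = [D / (1.32 · 7240^0.39 · 0.25^-0.21)]^(1/0.77).
D = 4850 m.
7240^0.39 = 32.01
0.25^-0.21 = 1.338
Denominator = 1.32 × 32.01 × 1.338 = 56.53
D / 56.53 = 4850 / 56.53 = 85.80
d = 85.80^(1/0.77) = 85.80^1.2987 = 324.4 m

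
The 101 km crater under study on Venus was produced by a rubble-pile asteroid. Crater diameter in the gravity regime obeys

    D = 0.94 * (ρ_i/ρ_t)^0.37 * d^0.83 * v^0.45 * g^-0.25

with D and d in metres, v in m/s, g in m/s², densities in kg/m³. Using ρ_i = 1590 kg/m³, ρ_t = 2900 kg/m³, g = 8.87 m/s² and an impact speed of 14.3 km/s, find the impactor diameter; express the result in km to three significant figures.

d ≈ 16.2 km

Rearranging for d: d = [D / (0.94 · (1590/2900)^0.37 · 14300^0.45 · 8.87^-0.25)]^(1/0.83).
D = 101000 m.
(1590/2900)^0.37 = 0.8006
14300^0.45 = 74.11
8.87^-0.25 = 0.5795
Denominator = 0.94 × 0.8006 × 74.11 × 0.5795 = 32.32
D / 32.32 = 101000 / 32.32 = 3125
d = 3125^(1/0.83) = 3125^1.2048 = 16240 m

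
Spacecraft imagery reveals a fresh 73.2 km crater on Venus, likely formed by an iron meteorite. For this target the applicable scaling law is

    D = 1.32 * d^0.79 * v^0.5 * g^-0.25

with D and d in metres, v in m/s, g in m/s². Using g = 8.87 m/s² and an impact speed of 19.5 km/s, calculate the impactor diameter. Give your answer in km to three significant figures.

d ≈ 3.89 km

Rearranging for d: d = [D / (1.32 · 19500^0.5 · 8.87^-0.25)]^(1/0.79).
D = 73200 m.
19500^0.5 = 139.6
8.87^-0.25 = 0.5795
Denominator = 1.32 × 139.6 × 0.5795 = 106.8
D / 106.8 = 73200 / 106.8 = 685.4
d = 685.4^(1/0.79) = 685.4^1.2658 = 3888 m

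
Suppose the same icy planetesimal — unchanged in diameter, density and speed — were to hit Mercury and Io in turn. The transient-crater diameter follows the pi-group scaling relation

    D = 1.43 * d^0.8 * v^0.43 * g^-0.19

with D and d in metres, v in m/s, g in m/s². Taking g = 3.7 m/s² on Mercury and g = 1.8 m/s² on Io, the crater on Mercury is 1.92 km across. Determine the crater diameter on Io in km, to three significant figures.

All impactor-dependent factors cancel in the ratio, leaving D_Io/D_Mercury = (g_Io/g_Mercury)^-0.19.
(1.8/3.7)^-0.19 = 0.4865^-0.19 = 1.147
D_Io = 1.147 × 1.92 km = 2.20 km

D ≈ 2.20 km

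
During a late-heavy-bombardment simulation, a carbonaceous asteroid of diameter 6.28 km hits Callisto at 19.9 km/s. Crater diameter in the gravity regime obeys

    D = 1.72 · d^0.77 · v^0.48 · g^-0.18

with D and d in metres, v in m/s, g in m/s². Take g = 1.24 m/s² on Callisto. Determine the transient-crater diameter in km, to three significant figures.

In SI units: d = 6280 m, v = 19900 m/s.
d^0.77 = 6280^0.77 = 840.3
v^0.48 = 19900^0.48 = 115.7
g^-0.18 = 1.24^-0.18 = 0.9620
D = 1.72 × 840.3 × 115.7 × 0.9620 = 1.609 × 10^5 m
   = 160.9 km

D ≈ 161 km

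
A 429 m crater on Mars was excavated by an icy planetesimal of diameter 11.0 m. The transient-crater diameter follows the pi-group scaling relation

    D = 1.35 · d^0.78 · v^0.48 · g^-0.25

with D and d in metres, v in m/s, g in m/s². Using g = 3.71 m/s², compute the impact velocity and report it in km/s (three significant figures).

Rearranging for v: v = [D / (1.35 · 11^0.78 · 3.71^-0.25)]^(1/0.48).
11^0.78 = 6.491
3.71^-0.25 = 0.7205
Denominator = 1.35 × 6.491 × 0.7205 = 6.314
D / 6.314 = 429 / 6.314 = 67.94
v = 67.94^(1/0.48) = 67.94^2.0833 = 6559 m/s

v ≈ 6.56 km/s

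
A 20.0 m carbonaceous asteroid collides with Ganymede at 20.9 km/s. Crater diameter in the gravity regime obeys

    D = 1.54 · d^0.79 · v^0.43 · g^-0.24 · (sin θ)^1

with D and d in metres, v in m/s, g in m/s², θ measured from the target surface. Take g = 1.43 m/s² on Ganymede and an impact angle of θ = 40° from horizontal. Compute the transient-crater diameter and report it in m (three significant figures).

In SI units: v = 20900 m/s.
d^0.79 = 20^0.79 = 10.66
v^0.43 = 20900^0.43 = 72.05
g^-0.24 = 1.43^-0.24 = 0.9177
(sin 40°)^1 = 0.6428^1 = 0.6428
D = 1.54 × 10.66 × 72.05 × 0.9177 × 0.6428 = 697.7 m

D ≈ 698 m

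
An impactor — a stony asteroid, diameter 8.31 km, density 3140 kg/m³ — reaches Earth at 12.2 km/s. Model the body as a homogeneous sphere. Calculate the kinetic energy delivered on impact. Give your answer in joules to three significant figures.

d = 8310 m; v = 12200 m/s.
Mass m = (π/6) ρ d³ = (π/6) × 3140 × (8310)³ = 9.435 × 10^14 kg
E = ½ m v² = 0.5 × 9.435 × 10^14 × (12200)² = 7.022 × 10^22 J

E ≈ 7.02 × 10^22 J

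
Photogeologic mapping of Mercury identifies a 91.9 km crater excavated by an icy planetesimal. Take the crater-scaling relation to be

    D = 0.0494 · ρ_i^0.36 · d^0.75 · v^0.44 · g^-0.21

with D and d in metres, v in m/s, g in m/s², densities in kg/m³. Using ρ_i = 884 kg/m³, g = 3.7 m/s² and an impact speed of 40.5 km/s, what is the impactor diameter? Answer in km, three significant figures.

d ≈ 25.2 km

Rearranging for d: d = [D / (0.0494 · 884^0.36 · 40500^0.44 · 3.7^-0.21)]^(1/0.75).
D = 91900 m.
884^0.36 = 11.50
40500^0.44 = 106.5
3.7^-0.21 = 0.7598
Denominator = 0.0494 × 11.50 × 106.5 × 0.7598 = 45.97
D / 45.97 = 91900 / 45.97 = 1999
d = 1999^(1/0.75) = 1999^1.3333 = 25175 m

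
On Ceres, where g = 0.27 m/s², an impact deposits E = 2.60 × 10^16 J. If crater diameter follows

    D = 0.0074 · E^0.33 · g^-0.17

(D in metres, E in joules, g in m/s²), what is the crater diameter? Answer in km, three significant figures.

E^0.33 = (2.60 × 10^16)^0.33 = 2.612 × 10^5
g^-0.17 = 0.27^-0.17 = 1.249
D = 0.0074 × 2.612 × 10^5 × 1.249 = 2414 m
   = 2.414 km

D ≈ 2.41 km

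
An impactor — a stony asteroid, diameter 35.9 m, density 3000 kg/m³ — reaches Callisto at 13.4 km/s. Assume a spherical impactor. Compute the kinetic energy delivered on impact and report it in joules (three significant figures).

E ≈ 6.53 × 10^15 J

v = 13400 m/s.
Mass m = (π/6) ρ d³ = (π/6) × 3000 × (35.9)³ = 7.268 × 10^7 kg
E = ½ m v² = 0.5 × 7.268 × 10^7 × (13400)² = 6.525 × 10^15 J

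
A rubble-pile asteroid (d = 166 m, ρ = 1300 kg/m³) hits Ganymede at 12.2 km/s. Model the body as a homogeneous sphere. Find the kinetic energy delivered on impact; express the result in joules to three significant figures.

v = 12200 m/s.
Mass m = (π/6) ρ d³ = (π/6) × 1300 × (166)³ = 3.114 × 10^9 kg
E = ½ m v² = 0.5 × 3.114 × 10^9 × (12200)² = 2.317 × 10^17 J

E ≈ 2.32 × 10^17 J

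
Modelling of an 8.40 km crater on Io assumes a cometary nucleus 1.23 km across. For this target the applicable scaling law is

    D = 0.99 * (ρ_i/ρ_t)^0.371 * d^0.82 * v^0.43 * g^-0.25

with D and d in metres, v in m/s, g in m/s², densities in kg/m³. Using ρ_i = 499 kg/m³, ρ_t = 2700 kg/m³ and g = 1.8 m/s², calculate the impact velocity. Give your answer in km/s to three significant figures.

v ≈ 10.6 km/s

Rearranging for v: v = [D / (0.99 · (499/2700)^0.371 · 1230^0.82 · 1.8^-0.25)]^(1/0.43).
D = 8400 m.
(499/2700)^0.371 = 0.5345
1230^0.82 = 341.8
1.8^-0.25 = 0.8633
Denominator = 0.99 × 0.5345 × 341.8 × 0.8633 = 156.1
D / 156.1 = 8400 / 156.1 = 53.81
v = 53.81^(1/0.43) = 53.81^2.3256 = 10600 m/s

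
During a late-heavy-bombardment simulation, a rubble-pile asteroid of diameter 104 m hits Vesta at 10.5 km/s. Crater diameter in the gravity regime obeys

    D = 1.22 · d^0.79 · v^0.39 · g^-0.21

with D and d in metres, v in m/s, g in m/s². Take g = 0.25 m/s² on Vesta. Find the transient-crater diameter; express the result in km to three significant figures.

D ≈ 2.37 km

In SI units: v = 10500 m/s.
d^0.79 = 104^0.79 = 39.22
v^0.39 = 10500^0.39 = 37.01
g^-0.21 = 0.25^-0.21 = 1.338
D = 1.22 × 39.22 × 37.01 × 1.338 = 2369 m
   = 2.369 km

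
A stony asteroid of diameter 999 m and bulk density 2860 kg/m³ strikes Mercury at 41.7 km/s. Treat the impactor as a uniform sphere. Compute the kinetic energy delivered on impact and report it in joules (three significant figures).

E ≈ 1.30 × 10^21 J

v = 41700 m/s.
Mass m = (π/6) ρ d³ = (π/6) × 2860 × (999)³ = 1.493 × 10^12 kg
E = ½ m v² = 0.5 × 1.493 × 10^12 × (41700)² = 1.298 × 10^21 J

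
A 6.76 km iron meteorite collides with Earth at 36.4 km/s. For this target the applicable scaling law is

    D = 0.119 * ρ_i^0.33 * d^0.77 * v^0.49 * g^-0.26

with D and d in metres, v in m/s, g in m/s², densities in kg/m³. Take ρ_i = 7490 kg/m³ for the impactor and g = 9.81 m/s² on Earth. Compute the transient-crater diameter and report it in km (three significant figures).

D ≈ 191 km

In SI units: d = 6760 m, v = 36400 m/s.
ρ_i^0.33 = 7490^0.33 = 18.99
d^0.77 = 6760^0.77 = 889.3
v^0.49 = 36400^0.49 = 171.8
g^-0.26 = 9.81^-0.26 = 0.5523
D = 0.119 × 18.99 × 889.3 × 171.8 × 0.5523 = 1.907 × 10^5 m
   = 190.7 km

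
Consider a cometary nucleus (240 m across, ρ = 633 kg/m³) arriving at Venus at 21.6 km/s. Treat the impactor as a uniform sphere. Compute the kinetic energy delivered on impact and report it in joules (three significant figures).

v = 21600 m/s.
Mass m = (π/6) ρ d³ = (π/6) × 633 × (240)³ = 4.582 × 10^9 kg
E = ½ m v² = 0.5 × 4.582 × 10^9 × (21600)² = 1.069 × 10^18 J

E ≈ 1.07 × 10^18 J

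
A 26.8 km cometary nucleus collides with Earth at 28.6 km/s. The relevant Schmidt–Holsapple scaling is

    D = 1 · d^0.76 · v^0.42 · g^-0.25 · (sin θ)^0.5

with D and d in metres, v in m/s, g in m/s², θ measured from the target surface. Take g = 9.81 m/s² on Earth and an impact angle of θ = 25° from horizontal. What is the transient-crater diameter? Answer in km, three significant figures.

D ≈ 63.4 km

In SI units: d = 26800 m, v = 28600 m/s.
d^0.76 = 26800^0.76 = 2319
v^0.42 = 28600^0.42 = 74.42
g^-0.25 = 9.81^-0.25 = 0.5650
(sin 25°)^0.5 = 0.4226^0.5 = 0.6501
D = 1 × 2319 × 74.42 × 0.5650 × 0.6501 = 63390 m
   = 63.39 km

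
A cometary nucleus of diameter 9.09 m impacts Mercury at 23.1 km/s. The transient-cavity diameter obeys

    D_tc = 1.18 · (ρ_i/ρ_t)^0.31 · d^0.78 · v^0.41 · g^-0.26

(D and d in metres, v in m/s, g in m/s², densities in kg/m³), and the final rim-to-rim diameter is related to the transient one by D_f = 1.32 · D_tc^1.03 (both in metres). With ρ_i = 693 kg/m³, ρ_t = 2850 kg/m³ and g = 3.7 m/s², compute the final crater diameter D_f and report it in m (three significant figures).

v = 23100 m/s.
(ρ_i/ρ_t)^0.31 = (693/2850)^0.31 = 0.6451
d^0.78 = 9.09^0.78 = 5.593
v^0.41 = 23100^0.41 = 61.53
g^-0.26 = 3.7^-0.26 = 0.7117
D_tc = 1.18 × 0.6451 × 5.593 × 61.53 × 0.7117 = 186.4 m
D_f = 1.32 × (186.4)^1.03 = 287.8 m

D_f ≈ 288 m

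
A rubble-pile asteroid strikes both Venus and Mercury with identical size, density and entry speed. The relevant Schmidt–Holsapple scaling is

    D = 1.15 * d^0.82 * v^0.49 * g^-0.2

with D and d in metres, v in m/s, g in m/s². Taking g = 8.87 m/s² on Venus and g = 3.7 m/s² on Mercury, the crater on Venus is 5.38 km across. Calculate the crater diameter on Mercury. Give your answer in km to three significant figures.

All impactor-dependent factors cancel in the ratio, leaving D_Mercury/D_Venus = (g_Mercury/g_Venus)^-0.2.
(3.7/8.87)^-0.2 = 0.4171^-0.2 = 1.191
D_Mercury = 1.191 × 5.38 km = 6.41 km

D ≈ 6.41 km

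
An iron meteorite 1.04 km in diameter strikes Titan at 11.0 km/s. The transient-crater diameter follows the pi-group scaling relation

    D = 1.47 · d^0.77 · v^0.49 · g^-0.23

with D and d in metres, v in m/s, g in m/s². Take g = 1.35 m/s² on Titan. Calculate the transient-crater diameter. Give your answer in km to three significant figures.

D ≈ 27.6 km

In SI units: d = 1040 m, v = 11000 m/s.
d^0.77 = 1040^0.77 = 210.4
v^0.49 = 11000^0.49 = 95.56
g^-0.23 = 1.35^-0.23 = 0.9333
D = 1.47 × 210.4 × 95.56 × 0.9333 = 27584 m
   = 27.58 km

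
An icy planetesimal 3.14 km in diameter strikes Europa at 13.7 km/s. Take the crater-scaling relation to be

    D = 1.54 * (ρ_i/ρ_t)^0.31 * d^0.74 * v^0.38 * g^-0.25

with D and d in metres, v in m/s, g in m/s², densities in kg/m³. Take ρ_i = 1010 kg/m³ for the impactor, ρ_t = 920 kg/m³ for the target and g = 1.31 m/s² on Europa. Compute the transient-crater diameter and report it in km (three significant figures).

D ≈ 21.4 km

In SI units: d = 3140 m, v = 13700 m/s.
(ρ_i/ρ_t)^0.31 = (1010/920)^0.31 = 1.029
d^0.74 = 3140^0.74 = 387.0
v^0.38 = 13700^0.38 = 37.32
g^-0.25 = 1.31^-0.25 = 0.9347
D = 1.54 × 1.029 × 387.0 × 37.32 × 0.9347 = 21392 m
   = 21.39 km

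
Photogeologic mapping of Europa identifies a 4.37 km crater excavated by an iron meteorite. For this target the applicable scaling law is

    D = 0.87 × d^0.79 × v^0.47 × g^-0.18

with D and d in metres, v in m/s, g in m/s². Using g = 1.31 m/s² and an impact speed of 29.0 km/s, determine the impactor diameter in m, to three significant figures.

Rearranging for d: d = [D / (0.87 · 29000^0.47 · 1.31^-0.18)]^(1/0.79).
D = 4370 m.
29000^0.47 = 125.1
1.31^-0.18 = 0.9526
Denominator = 0.87 × 125.1 × 0.9526 = 103.7
D / 103.7 = 4370 / 103.7 = 42.14
d = 42.14^(1/0.79) = 42.14^1.2658 = 113.9 m

d ≈ 114 m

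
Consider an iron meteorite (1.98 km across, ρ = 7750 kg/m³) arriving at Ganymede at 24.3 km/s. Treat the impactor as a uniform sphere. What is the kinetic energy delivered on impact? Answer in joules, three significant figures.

d = 1980 m; v = 24300 m/s.
Mass m = (π/6) ρ d³ = (π/6) × 7750 × (1980)³ = 3.150 × 10^13 kg
E = ½ m v² = 0.5 × 3.150 × 10^13 × (24300)² = 9.300 × 10^21 J

E ≈ 9.30 × 10^21 J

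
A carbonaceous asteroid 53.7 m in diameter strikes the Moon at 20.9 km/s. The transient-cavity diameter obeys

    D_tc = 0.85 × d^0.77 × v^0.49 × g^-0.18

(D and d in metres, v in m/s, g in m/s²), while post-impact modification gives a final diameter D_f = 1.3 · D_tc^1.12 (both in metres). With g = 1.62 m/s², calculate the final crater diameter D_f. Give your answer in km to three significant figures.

D_f ≈ 7.17 km

v = 20900 m/s.
d^0.77 = 53.7^0.77 = 21.48
v^0.49 = 20900^0.49 = 130.9
g^-0.18 = 1.62^-0.18 = 0.9168
D_tc = 0.85 × 21.48 × 130.9 × 0.9168 = 2191 m
D_f = 1.3 × (2191)^1.12 = 7169 m
     = 7.169 km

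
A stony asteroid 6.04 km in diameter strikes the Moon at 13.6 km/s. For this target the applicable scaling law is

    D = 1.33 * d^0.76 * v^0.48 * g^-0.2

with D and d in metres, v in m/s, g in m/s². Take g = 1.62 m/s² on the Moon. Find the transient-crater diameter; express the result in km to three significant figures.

In SI units: d = 6040 m, v = 13600 m/s.
d^0.76 = 6040^0.76 = 747.5
v^0.48 = 13600^0.48 = 96.40
g^-0.2 = 1.62^-0.2 = 0.9080
D = 1.33 × 747.5 × 96.40 × 0.9080 = 87021 m
   = 87.02 km

D ≈ 87.0 km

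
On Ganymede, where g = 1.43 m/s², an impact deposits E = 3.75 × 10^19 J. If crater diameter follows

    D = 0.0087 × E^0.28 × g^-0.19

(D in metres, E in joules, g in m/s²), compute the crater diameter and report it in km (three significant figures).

D ≈ 2.46 km

E^0.28 = (3.75 × 10^19)^0.28 = 3.025 × 10^5
g^-0.19 = 1.43^-0.19 = 0.9343
D = 0.0087 × 3.025 × 10^5 × 0.9343 = 2459 m
   = 2.459 km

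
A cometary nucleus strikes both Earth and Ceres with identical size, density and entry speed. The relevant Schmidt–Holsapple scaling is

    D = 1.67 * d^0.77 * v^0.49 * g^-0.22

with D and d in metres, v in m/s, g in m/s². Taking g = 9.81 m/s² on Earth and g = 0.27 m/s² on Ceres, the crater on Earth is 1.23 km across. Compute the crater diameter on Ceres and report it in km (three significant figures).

All impactor-dependent factors cancel in the ratio, leaving D_Ceres/D_Earth = (g_Ceres/g_Earth)^-0.22.
(0.27/9.81)^-0.22 = 0.02752^-0.22 = 2.204
D_Ceres = 2.204 × 1.23 km = 2.71 km

D ≈ 2.71 km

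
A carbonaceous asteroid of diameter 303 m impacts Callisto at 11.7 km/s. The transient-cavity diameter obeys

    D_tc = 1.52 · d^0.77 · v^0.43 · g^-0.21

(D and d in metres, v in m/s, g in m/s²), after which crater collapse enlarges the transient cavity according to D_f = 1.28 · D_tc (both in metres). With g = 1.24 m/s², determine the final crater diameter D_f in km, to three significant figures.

v = 11700 m/s.
d^0.77 = 303^0.77 = 81.42
v^0.43 = 11700^0.43 = 56.15
g^-0.21 = 1.24^-0.21 = 0.9558
D_tc = 1.52 × 81.42 × 56.15 × 0.9558 = 6642 m
D_f = 1.28 × 6642 = 8502 m
     = 8.502 km

D_f ≈ 8.50 km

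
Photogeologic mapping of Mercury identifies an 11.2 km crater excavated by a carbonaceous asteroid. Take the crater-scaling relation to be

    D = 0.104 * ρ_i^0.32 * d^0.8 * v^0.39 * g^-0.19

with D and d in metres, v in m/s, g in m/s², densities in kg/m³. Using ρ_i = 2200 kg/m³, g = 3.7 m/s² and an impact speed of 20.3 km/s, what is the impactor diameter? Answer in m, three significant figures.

d ≈ 973 m

Rearranging for d: d = [D / (0.104 · 2200^0.32 · 20300^0.39 · 3.7^-0.19)]^(1/0.8).
D = 11200 m.
2200^0.32 = 11.74
20300^0.39 = 47.85
3.7^-0.19 = 0.7799
Denominator = 0.104 × 11.74 × 47.85 × 0.7799 = 45.56
D / 45.56 = 11200 / 45.56 = 245.8
d = 245.8^(1/0.8) = 245.8^1.25 = 973.3 m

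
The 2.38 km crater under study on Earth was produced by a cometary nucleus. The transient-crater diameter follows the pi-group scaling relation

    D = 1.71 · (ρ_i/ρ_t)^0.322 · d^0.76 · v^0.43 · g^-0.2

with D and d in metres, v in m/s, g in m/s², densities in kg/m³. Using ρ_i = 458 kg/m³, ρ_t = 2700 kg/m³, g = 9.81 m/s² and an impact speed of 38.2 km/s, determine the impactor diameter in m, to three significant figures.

d ≈ 135 m

Rearranging for d: d = [D / (1.71 · (458/2700)^0.322 · 38200^0.43 · 9.81^-0.2)]^(1/0.76).
D = 2380 m.
(458/2700)^0.322 = 0.5648
38200^0.43 = 93.39
9.81^-0.2 = 0.6334
Denominator = 1.71 × 0.5648 × 93.39 × 0.6334 = 57.13
D / 57.13 = 2380 / 57.13 = 41.66
d = 41.66^(1/0.76) = 41.66^1.3158 = 135.3 m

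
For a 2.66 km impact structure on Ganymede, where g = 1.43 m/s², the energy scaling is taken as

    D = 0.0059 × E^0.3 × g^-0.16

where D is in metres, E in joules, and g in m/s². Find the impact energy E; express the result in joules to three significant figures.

E ≈ 8.50 × 10^18 J

Rearranging: E = [D / (0.0059 · g^-0.16)]^(1/0.3).
D = 2660 m.
g^-0.16 = 1.43^-0.16 = 0.9444
D / (0.0059 × 0.9444) = 2660 / (5.572 × 10^-3) = 4.774 × 10^5
E = (4.774 × 10^5)^3.3333 = 8.500 × 10^18 J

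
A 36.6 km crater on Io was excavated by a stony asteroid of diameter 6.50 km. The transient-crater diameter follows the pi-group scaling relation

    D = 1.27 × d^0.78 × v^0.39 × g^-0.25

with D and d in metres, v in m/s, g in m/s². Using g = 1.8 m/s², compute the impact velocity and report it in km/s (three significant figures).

v ≈ 9.39 km/s

Rearranging for v: v = [D / (1.27 · 6500^0.78 · 1.8^-0.25)]^(1/0.39).
D = 36600 m.
6500^0.78 = 942.0
1.8^-0.25 = 0.8633
Denominator = 1.27 × 942.0 × 0.8633 = 1033
D / 1033 = 36600 / 1033 = 35.43
v = 35.43^(1/0.39) = 35.43^2.5641 = 9392 m/s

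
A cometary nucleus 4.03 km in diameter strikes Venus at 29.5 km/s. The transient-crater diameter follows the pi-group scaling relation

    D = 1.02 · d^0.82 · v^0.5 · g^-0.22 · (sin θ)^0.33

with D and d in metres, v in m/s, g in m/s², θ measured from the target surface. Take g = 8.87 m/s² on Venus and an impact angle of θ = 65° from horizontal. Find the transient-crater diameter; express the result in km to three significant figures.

In SI units: d = 4030 m, v = 29500 m/s.
d^0.82 = 4030^0.82 = 904.4
v^0.5 = 29500^0.5 = 171.8
g^-0.22 = 8.87^-0.22 = 0.6187
(sin 65°)^0.33 = 0.9063^0.33 = 0.9681
D = 1.02 × 904.4 × 171.8 × 0.6187 × 0.9681 = 94926 m
   = 94.93 km

D ≈ 94.9 km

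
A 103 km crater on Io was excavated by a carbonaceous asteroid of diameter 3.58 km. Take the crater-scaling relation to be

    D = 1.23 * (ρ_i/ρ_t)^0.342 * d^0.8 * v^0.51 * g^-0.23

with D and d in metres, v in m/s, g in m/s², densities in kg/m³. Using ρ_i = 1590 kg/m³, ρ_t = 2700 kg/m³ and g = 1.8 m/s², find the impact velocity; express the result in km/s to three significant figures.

Rearranging for v: v = [D / (1.23 · (1590/2700)^0.342 · 3580^0.8 · 1.8^-0.23)]^(1/0.51).
D = 103000 m.
(1590/2700)^0.342 = 0.8344
3580^0.8 = 696.8
1.8^-0.23 = 0.8735
Denominator = 1.23 × 0.8344 × 696.8 × 0.8735 = 624.7
D / 624.7 = 103000 / 624.7 = 164.9
v = 164.9^(1/0.51) = 164.9^1.9608 = 22260 m/s

v ≈ 22.3 km/s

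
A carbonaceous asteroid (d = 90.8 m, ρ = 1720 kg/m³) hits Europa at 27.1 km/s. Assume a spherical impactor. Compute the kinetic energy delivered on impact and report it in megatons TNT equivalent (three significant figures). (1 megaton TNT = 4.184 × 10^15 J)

E ≈ 59.2 Mt TNT

v = 27100 m/s.
Mass m = (π/6) ρ d³ = (π/6) × 1720 × (90.8)³ = 6.742 × 10^8 kg
E = ½ m v² = 0.5 × 6.742 × 10^8 × (27100)² = 2.476 × 10^17 J
   = 2.476 × 10^17 / 4.184×10^15 = 59.18 Mt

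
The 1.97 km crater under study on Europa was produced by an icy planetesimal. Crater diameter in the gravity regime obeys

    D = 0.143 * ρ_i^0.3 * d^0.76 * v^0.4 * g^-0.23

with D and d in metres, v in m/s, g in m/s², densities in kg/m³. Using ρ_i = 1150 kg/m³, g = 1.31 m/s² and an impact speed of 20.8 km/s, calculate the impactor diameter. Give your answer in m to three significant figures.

d ≈ 100 m

Rearranging for d: d = [D / (0.143 · 1150^0.3 · 20800^0.4 · 1.31^-0.23)]^(1/0.76).
D = 1970 m.
1150^0.3 = 8.283
20800^0.4 = 53.36
1.31^-0.23 = 0.9398
Denominator = 0.143 × 8.283 × 53.36 × 0.9398 = 59.40
D / 59.40 = 1970 / 59.40 = 33.16
d = 33.16^(1/0.76) = 33.16^1.3158 = 100.2 m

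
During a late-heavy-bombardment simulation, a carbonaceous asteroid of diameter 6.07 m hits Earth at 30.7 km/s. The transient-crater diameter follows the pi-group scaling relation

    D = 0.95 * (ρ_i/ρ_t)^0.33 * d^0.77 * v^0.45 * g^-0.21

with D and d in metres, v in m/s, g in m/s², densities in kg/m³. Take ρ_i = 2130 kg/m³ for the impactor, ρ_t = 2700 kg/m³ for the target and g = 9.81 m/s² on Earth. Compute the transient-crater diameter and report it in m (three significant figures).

D ≈ 228 m

In SI units: v = 30700 m/s.
(ρ_i/ρ_t)^0.33 = (2130/2700)^0.33 = 0.9247
d^0.77 = 6.07^0.77 = 4.009
v^0.45 = 30700^0.45 = 104.5
g^-0.21 = 9.81^-0.21 = 0.6191
D = 0.95 × 0.9247 × 4.009 × 104.5 × 0.6191 = 227.8 m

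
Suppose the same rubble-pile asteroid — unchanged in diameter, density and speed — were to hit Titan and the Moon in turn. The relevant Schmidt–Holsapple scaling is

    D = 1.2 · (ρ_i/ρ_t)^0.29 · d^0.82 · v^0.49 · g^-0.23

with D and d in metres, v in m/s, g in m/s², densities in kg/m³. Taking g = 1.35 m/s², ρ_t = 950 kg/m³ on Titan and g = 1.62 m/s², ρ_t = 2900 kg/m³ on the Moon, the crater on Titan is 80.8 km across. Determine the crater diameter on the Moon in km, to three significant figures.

D ≈ 56.1 km

The impactor-only factors (d, v, ρ_i) cancel in the ratio, leaving D_Moon/D_Titan = (g_Moon/g_Titan)^-0.23 · (ρ_t,Titan/ρ_t,Moon)^0.29.
(1.62/1.35)^-0.23 = 1.200^-0.23 = 0.9589
(950/2900)^0.29 = 0.3276^0.29 = 0.7235
Ratio = 0.9589 × 0.7235 = 0.6938
D_Moon = 0.6938 × 80.8 km = 56.1 km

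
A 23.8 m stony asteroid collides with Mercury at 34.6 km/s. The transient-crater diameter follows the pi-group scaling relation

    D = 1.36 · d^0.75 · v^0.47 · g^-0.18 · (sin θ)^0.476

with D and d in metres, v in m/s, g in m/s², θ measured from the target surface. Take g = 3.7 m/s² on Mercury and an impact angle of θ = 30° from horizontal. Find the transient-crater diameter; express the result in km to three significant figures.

D ≈ 1.13 km

In SI units: v = 34600 m/s.
d^0.75 = 23.8^0.75 = 10.78
v^0.47 = 34600^0.47 = 135.9
g^-0.18 = 3.7^-0.18 = 0.7902
(sin 30°)^0.476 = 0.5000^0.476 = 0.7190
D = 1.36 × 10.78 × 135.9 × 0.7902 × 0.7190 = 1132 m
   = 1.132 km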